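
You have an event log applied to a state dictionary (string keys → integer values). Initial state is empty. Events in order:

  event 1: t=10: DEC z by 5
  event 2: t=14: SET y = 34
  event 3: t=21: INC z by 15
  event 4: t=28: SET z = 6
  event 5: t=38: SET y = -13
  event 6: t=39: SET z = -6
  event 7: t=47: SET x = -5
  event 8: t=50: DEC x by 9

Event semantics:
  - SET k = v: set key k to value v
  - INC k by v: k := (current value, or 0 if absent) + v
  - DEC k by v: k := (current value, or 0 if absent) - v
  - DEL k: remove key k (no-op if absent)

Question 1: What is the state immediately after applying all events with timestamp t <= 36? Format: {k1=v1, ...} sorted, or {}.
Apply events with t <= 36 (4 events):
  after event 1 (t=10: DEC z by 5): {z=-5}
  after event 2 (t=14: SET y = 34): {y=34, z=-5}
  after event 3 (t=21: INC z by 15): {y=34, z=10}
  after event 4 (t=28: SET z = 6): {y=34, z=6}

Answer: {y=34, z=6}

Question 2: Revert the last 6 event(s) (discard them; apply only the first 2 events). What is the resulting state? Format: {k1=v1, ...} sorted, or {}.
Keep first 2 events (discard last 6):
  after event 1 (t=10: DEC z by 5): {z=-5}
  after event 2 (t=14: SET y = 34): {y=34, z=-5}

Answer: {y=34, z=-5}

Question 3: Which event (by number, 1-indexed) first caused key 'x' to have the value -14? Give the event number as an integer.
Looking for first event where x becomes -14:
  event 7: x = -5
  event 8: x -5 -> -14  <-- first match

Answer: 8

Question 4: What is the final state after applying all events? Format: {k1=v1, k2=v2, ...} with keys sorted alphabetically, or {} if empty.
Answer: {x=-14, y=-13, z=-6}

Derivation:
  after event 1 (t=10: DEC z by 5): {z=-5}
  after event 2 (t=14: SET y = 34): {y=34, z=-5}
  after event 3 (t=21: INC z by 15): {y=34, z=10}
  after event 4 (t=28: SET z = 6): {y=34, z=6}
  after event 5 (t=38: SET y = -13): {y=-13, z=6}
  after event 6 (t=39: SET z = -6): {y=-13, z=-6}
  after event 7 (t=47: SET x = -5): {x=-5, y=-13, z=-6}
  after event 8 (t=50: DEC x by 9): {x=-14, y=-13, z=-6}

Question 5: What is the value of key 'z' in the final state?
Answer: -6

Derivation:
Track key 'z' through all 8 events:
  event 1 (t=10: DEC z by 5): z (absent) -> -5
  event 2 (t=14: SET y = 34): z unchanged
  event 3 (t=21: INC z by 15): z -5 -> 10
  event 4 (t=28: SET z = 6): z 10 -> 6
  event 5 (t=38: SET y = -13): z unchanged
  event 6 (t=39: SET z = -6): z 6 -> -6
  event 7 (t=47: SET x = -5): z unchanged
  event 8 (t=50: DEC x by 9): z unchanged
Final: z = -6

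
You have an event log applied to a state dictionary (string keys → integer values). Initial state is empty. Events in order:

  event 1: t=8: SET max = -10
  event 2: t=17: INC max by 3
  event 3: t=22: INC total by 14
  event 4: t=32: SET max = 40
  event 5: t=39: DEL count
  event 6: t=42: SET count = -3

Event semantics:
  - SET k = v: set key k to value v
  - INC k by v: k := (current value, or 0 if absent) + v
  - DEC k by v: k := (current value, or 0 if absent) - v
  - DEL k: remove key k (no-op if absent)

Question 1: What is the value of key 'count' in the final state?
Track key 'count' through all 6 events:
  event 1 (t=8: SET max = -10): count unchanged
  event 2 (t=17: INC max by 3): count unchanged
  event 3 (t=22: INC total by 14): count unchanged
  event 4 (t=32: SET max = 40): count unchanged
  event 5 (t=39: DEL count): count (absent) -> (absent)
  event 6 (t=42: SET count = -3): count (absent) -> -3
Final: count = -3

Answer: -3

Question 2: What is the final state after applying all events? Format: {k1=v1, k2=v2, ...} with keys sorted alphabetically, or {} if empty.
  after event 1 (t=8: SET max = -10): {max=-10}
  after event 2 (t=17: INC max by 3): {max=-7}
  after event 3 (t=22: INC total by 14): {max=-7, total=14}
  after event 4 (t=32: SET max = 40): {max=40, total=14}
  after event 5 (t=39: DEL count): {max=40, total=14}
  after event 6 (t=42: SET count = -3): {count=-3, max=40, total=14}

Answer: {count=-3, max=40, total=14}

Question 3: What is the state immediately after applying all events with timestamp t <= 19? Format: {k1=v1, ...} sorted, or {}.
Apply events with t <= 19 (2 events):
  after event 1 (t=8: SET max = -10): {max=-10}
  after event 2 (t=17: INC max by 3): {max=-7}

Answer: {max=-7}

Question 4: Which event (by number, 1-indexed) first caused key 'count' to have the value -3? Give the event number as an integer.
Looking for first event where count becomes -3:
  event 6: count (absent) -> -3  <-- first match

Answer: 6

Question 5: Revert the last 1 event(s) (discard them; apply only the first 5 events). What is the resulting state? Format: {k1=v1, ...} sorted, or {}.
Answer: {max=40, total=14}

Derivation:
Keep first 5 events (discard last 1):
  after event 1 (t=8: SET max = -10): {max=-10}
  after event 2 (t=17: INC max by 3): {max=-7}
  after event 3 (t=22: INC total by 14): {max=-7, total=14}
  after event 4 (t=32: SET max = 40): {max=40, total=14}
  after event 5 (t=39: DEL count): {max=40, total=14}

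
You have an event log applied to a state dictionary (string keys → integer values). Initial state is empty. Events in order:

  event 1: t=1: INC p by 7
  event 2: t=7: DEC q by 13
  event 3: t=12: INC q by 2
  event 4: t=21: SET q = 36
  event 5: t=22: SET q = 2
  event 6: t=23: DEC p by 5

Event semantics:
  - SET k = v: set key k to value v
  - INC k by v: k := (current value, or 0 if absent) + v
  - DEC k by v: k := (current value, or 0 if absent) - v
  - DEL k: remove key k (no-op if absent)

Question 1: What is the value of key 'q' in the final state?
Track key 'q' through all 6 events:
  event 1 (t=1: INC p by 7): q unchanged
  event 2 (t=7: DEC q by 13): q (absent) -> -13
  event 3 (t=12: INC q by 2): q -13 -> -11
  event 4 (t=21: SET q = 36): q -11 -> 36
  event 5 (t=22: SET q = 2): q 36 -> 2
  event 6 (t=23: DEC p by 5): q unchanged
Final: q = 2

Answer: 2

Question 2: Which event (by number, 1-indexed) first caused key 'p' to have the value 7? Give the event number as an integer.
Answer: 1

Derivation:
Looking for first event where p becomes 7:
  event 1: p (absent) -> 7  <-- first match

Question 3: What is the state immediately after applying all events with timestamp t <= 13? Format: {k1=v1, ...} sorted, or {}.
Apply events with t <= 13 (3 events):
  after event 1 (t=1: INC p by 7): {p=7}
  after event 2 (t=7: DEC q by 13): {p=7, q=-13}
  after event 3 (t=12: INC q by 2): {p=7, q=-11}

Answer: {p=7, q=-11}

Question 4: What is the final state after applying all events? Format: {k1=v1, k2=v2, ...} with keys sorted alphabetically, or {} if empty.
  after event 1 (t=1: INC p by 7): {p=7}
  after event 2 (t=7: DEC q by 13): {p=7, q=-13}
  after event 3 (t=12: INC q by 2): {p=7, q=-11}
  after event 4 (t=21: SET q = 36): {p=7, q=36}
  after event 5 (t=22: SET q = 2): {p=7, q=2}
  after event 6 (t=23: DEC p by 5): {p=2, q=2}

Answer: {p=2, q=2}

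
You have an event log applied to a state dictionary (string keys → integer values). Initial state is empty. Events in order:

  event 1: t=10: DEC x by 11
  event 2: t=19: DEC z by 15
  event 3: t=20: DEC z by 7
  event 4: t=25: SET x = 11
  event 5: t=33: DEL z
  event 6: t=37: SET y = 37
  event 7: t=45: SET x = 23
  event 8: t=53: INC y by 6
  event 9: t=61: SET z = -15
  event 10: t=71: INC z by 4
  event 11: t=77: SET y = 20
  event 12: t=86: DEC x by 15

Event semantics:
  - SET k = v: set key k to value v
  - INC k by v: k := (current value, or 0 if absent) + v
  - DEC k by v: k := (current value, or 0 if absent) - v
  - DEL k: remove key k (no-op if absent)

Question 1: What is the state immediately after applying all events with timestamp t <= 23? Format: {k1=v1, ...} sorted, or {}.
Apply events with t <= 23 (3 events):
  after event 1 (t=10: DEC x by 11): {x=-11}
  after event 2 (t=19: DEC z by 15): {x=-11, z=-15}
  after event 3 (t=20: DEC z by 7): {x=-11, z=-22}

Answer: {x=-11, z=-22}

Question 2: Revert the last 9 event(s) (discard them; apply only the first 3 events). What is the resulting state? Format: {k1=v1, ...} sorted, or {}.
Keep first 3 events (discard last 9):
  after event 1 (t=10: DEC x by 11): {x=-11}
  after event 2 (t=19: DEC z by 15): {x=-11, z=-15}
  after event 3 (t=20: DEC z by 7): {x=-11, z=-22}

Answer: {x=-11, z=-22}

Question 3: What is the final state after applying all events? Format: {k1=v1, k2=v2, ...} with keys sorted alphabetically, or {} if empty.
  after event 1 (t=10: DEC x by 11): {x=-11}
  after event 2 (t=19: DEC z by 15): {x=-11, z=-15}
  after event 3 (t=20: DEC z by 7): {x=-11, z=-22}
  after event 4 (t=25: SET x = 11): {x=11, z=-22}
  after event 5 (t=33: DEL z): {x=11}
  after event 6 (t=37: SET y = 37): {x=11, y=37}
  after event 7 (t=45: SET x = 23): {x=23, y=37}
  after event 8 (t=53: INC y by 6): {x=23, y=43}
  after event 9 (t=61: SET z = -15): {x=23, y=43, z=-15}
  after event 10 (t=71: INC z by 4): {x=23, y=43, z=-11}
  after event 11 (t=77: SET y = 20): {x=23, y=20, z=-11}
  after event 12 (t=86: DEC x by 15): {x=8, y=20, z=-11}

Answer: {x=8, y=20, z=-11}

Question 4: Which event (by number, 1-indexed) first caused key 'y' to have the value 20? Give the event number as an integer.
Answer: 11

Derivation:
Looking for first event where y becomes 20:
  event 6: y = 37
  event 7: y = 37
  event 8: y = 43
  event 9: y = 43
  event 10: y = 43
  event 11: y 43 -> 20  <-- first match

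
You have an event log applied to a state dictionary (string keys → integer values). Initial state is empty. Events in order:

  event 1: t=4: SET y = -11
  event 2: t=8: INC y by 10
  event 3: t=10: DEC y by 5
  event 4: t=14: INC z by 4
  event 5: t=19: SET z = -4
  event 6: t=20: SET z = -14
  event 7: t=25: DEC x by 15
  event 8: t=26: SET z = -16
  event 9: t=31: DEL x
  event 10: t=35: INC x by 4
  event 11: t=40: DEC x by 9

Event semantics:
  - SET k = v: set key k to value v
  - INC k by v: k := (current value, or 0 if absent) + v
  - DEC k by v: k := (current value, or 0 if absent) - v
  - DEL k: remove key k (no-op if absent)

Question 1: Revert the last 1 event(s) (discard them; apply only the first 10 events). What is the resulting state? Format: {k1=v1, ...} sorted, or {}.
Keep first 10 events (discard last 1):
  after event 1 (t=4: SET y = -11): {y=-11}
  after event 2 (t=8: INC y by 10): {y=-1}
  after event 3 (t=10: DEC y by 5): {y=-6}
  after event 4 (t=14: INC z by 4): {y=-6, z=4}
  after event 5 (t=19: SET z = -4): {y=-6, z=-4}
  after event 6 (t=20: SET z = -14): {y=-6, z=-14}
  after event 7 (t=25: DEC x by 15): {x=-15, y=-6, z=-14}
  after event 8 (t=26: SET z = -16): {x=-15, y=-6, z=-16}
  after event 9 (t=31: DEL x): {y=-6, z=-16}
  after event 10 (t=35: INC x by 4): {x=4, y=-6, z=-16}

Answer: {x=4, y=-6, z=-16}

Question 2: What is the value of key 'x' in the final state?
Answer: -5

Derivation:
Track key 'x' through all 11 events:
  event 1 (t=4: SET y = -11): x unchanged
  event 2 (t=8: INC y by 10): x unchanged
  event 3 (t=10: DEC y by 5): x unchanged
  event 4 (t=14: INC z by 4): x unchanged
  event 5 (t=19: SET z = -4): x unchanged
  event 6 (t=20: SET z = -14): x unchanged
  event 7 (t=25: DEC x by 15): x (absent) -> -15
  event 8 (t=26: SET z = -16): x unchanged
  event 9 (t=31: DEL x): x -15 -> (absent)
  event 10 (t=35: INC x by 4): x (absent) -> 4
  event 11 (t=40: DEC x by 9): x 4 -> -5
Final: x = -5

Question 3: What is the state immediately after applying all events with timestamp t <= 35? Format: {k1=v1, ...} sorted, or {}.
Apply events with t <= 35 (10 events):
  after event 1 (t=4: SET y = -11): {y=-11}
  after event 2 (t=8: INC y by 10): {y=-1}
  after event 3 (t=10: DEC y by 5): {y=-6}
  after event 4 (t=14: INC z by 4): {y=-6, z=4}
  after event 5 (t=19: SET z = -4): {y=-6, z=-4}
  after event 6 (t=20: SET z = -14): {y=-6, z=-14}
  after event 7 (t=25: DEC x by 15): {x=-15, y=-6, z=-14}
  after event 8 (t=26: SET z = -16): {x=-15, y=-6, z=-16}
  after event 9 (t=31: DEL x): {y=-6, z=-16}
  after event 10 (t=35: INC x by 4): {x=4, y=-6, z=-16}

Answer: {x=4, y=-6, z=-16}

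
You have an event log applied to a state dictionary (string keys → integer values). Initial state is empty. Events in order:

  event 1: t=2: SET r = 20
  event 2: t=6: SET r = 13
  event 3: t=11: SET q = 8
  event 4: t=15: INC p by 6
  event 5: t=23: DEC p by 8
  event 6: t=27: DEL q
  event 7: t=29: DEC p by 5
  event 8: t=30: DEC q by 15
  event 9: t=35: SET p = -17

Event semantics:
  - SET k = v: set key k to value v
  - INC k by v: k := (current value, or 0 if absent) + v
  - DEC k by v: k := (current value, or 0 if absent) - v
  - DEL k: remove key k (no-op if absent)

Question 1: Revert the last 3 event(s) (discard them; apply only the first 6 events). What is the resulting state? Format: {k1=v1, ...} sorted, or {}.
Answer: {p=-2, r=13}

Derivation:
Keep first 6 events (discard last 3):
  after event 1 (t=2: SET r = 20): {r=20}
  after event 2 (t=6: SET r = 13): {r=13}
  after event 3 (t=11: SET q = 8): {q=8, r=13}
  after event 4 (t=15: INC p by 6): {p=6, q=8, r=13}
  after event 5 (t=23: DEC p by 8): {p=-2, q=8, r=13}
  after event 6 (t=27: DEL q): {p=-2, r=13}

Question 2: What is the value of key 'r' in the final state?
Track key 'r' through all 9 events:
  event 1 (t=2: SET r = 20): r (absent) -> 20
  event 2 (t=6: SET r = 13): r 20 -> 13
  event 3 (t=11: SET q = 8): r unchanged
  event 4 (t=15: INC p by 6): r unchanged
  event 5 (t=23: DEC p by 8): r unchanged
  event 6 (t=27: DEL q): r unchanged
  event 7 (t=29: DEC p by 5): r unchanged
  event 8 (t=30: DEC q by 15): r unchanged
  event 9 (t=35: SET p = -17): r unchanged
Final: r = 13

Answer: 13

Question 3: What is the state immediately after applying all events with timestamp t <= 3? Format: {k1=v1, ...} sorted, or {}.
Answer: {r=20}

Derivation:
Apply events with t <= 3 (1 events):
  after event 1 (t=2: SET r = 20): {r=20}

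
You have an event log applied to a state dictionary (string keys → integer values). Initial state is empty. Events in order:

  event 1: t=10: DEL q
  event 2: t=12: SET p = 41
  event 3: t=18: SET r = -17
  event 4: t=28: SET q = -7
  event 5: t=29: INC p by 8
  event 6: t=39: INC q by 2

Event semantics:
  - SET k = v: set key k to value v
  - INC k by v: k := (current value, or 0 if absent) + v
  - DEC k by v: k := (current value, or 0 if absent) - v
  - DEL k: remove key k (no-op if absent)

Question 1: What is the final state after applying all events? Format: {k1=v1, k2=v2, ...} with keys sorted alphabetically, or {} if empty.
  after event 1 (t=10: DEL q): {}
  after event 2 (t=12: SET p = 41): {p=41}
  after event 3 (t=18: SET r = -17): {p=41, r=-17}
  after event 4 (t=28: SET q = -7): {p=41, q=-7, r=-17}
  after event 5 (t=29: INC p by 8): {p=49, q=-7, r=-17}
  after event 6 (t=39: INC q by 2): {p=49, q=-5, r=-17}

Answer: {p=49, q=-5, r=-17}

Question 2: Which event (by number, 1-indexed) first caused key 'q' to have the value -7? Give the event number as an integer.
Answer: 4

Derivation:
Looking for first event where q becomes -7:
  event 4: q (absent) -> -7  <-- first match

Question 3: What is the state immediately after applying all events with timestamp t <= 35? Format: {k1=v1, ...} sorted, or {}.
Apply events with t <= 35 (5 events):
  after event 1 (t=10: DEL q): {}
  after event 2 (t=12: SET p = 41): {p=41}
  after event 3 (t=18: SET r = -17): {p=41, r=-17}
  after event 4 (t=28: SET q = -7): {p=41, q=-7, r=-17}
  after event 5 (t=29: INC p by 8): {p=49, q=-7, r=-17}

Answer: {p=49, q=-7, r=-17}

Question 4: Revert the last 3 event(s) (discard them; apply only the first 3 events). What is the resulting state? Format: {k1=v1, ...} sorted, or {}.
Keep first 3 events (discard last 3):
  after event 1 (t=10: DEL q): {}
  after event 2 (t=12: SET p = 41): {p=41}
  after event 3 (t=18: SET r = -17): {p=41, r=-17}

Answer: {p=41, r=-17}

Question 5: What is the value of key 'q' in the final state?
Track key 'q' through all 6 events:
  event 1 (t=10: DEL q): q (absent) -> (absent)
  event 2 (t=12: SET p = 41): q unchanged
  event 3 (t=18: SET r = -17): q unchanged
  event 4 (t=28: SET q = -7): q (absent) -> -7
  event 5 (t=29: INC p by 8): q unchanged
  event 6 (t=39: INC q by 2): q -7 -> -5
Final: q = -5

Answer: -5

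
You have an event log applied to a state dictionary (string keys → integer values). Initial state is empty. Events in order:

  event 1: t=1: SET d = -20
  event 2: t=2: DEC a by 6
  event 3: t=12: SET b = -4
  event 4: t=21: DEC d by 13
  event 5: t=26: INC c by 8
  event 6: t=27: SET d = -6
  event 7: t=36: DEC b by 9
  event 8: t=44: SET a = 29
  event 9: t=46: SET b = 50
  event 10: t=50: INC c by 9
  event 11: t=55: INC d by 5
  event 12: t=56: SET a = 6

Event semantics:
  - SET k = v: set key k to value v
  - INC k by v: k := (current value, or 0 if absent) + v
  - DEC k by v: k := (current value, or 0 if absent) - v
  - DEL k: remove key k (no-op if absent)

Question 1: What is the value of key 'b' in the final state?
Track key 'b' through all 12 events:
  event 1 (t=1: SET d = -20): b unchanged
  event 2 (t=2: DEC a by 6): b unchanged
  event 3 (t=12: SET b = -4): b (absent) -> -4
  event 4 (t=21: DEC d by 13): b unchanged
  event 5 (t=26: INC c by 8): b unchanged
  event 6 (t=27: SET d = -6): b unchanged
  event 7 (t=36: DEC b by 9): b -4 -> -13
  event 8 (t=44: SET a = 29): b unchanged
  event 9 (t=46: SET b = 50): b -13 -> 50
  event 10 (t=50: INC c by 9): b unchanged
  event 11 (t=55: INC d by 5): b unchanged
  event 12 (t=56: SET a = 6): b unchanged
Final: b = 50

Answer: 50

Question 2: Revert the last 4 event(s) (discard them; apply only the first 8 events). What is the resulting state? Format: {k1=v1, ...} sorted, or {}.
Answer: {a=29, b=-13, c=8, d=-6}

Derivation:
Keep first 8 events (discard last 4):
  after event 1 (t=1: SET d = -20): {d=-20}
  after event 2 (t=2: DEC a by 6): {a=-6, d=-20}
  after event 3 (t=12: SET b = -4): {a=-6, b=-4, d=-20}
  after event 4 (t=21: DEC d by 13): {a=-6, b=-4, d=-33}
  after event 5 (t=26: INC c by 8): {a=-6, b=-4, c=8, d=-33}
  after event 6 (t=27: SET d = -6): {a=-6, b=-4, c=8, d=-6}
  after event 7 (t=36: DEC b by 9): {a=-6, b=-13, c=8, d=-6}
  after event 8 (t=44: SET a = 29): {a=29, b=-13, c=8, d=-6}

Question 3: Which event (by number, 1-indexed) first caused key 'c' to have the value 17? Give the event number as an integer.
Answer: 10

Derivation:
Looking for first event where c becomes 17:
  event 5: c = 8
  event 6: c = 8
  event 7: c = 8
  event 8: c = 8
  event 9: c = 8
  event 10: c 8 -> 17  <-- first match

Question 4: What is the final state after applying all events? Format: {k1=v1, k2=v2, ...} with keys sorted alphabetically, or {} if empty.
  after event 1 (t=1: SET d = -20): {d=-20}
  after event 2 (t=2: DEC a by 6): {a=-6, d=-20}
  after event 3 (t=12: SET b = -4): {a=-6, b=-4, d=-20}
  after event 4 (t=21: DEC d by 13): {a=-6, b=-4, d=-33}
  after event 5 (t=26: INC c by 8): {a=-6, b=-4, c=8, d=-33}
  after event 6 (t=27: SET d = -6): {a=-6, b=-4, c=8, d=-6}
  after event 7 (t=36: DEC b by 9): {a=-6, b=-13, c=8, d=-6}
  after event 8 (t=44: SET a = 29): {a=29, b=-13, c=8, d=-6}
  after event 9 (t=46: SET b = 50): {a=29, b=50, c=8, d=-6}
  after event 10 (t=50: INC c by 9): {a=29, b=50, c=17, d=-6}
  after event 11 (t=55: INC d by 5): {a=29, b=50, c=17, d=-1}
  after event 12 (t=56: SET a = 6): {a=6, b=50, c=17, d=-1}

Answer: {a=6, b=50, c=17, d=-1}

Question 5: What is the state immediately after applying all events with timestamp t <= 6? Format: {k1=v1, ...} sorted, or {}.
Answer: {a=-6, d=-20}

Derivation:
Apply events with t <= 6 (2 events):
  after event 1 (t=1: SET d = -20): {d=-20}
  after event 2 (t=2: DEC a by 6): {a=-6, d=-20}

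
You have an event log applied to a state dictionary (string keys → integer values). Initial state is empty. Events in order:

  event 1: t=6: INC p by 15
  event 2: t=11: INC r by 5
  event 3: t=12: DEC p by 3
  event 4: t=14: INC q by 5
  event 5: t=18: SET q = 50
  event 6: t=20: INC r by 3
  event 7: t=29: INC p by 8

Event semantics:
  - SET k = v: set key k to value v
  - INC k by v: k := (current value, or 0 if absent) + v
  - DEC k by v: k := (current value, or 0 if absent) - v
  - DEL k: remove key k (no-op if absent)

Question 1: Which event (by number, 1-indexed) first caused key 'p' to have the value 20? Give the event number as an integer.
Looking for first event where p becomes 20:
  event 1: p = 15
  event 2: p = 15
  event 3: p = 12
  event 4: p = 12
  event 5: p = 12
  event 6: p = 12
  event 7: p 12 -> 20  <-- first match

Answer: 7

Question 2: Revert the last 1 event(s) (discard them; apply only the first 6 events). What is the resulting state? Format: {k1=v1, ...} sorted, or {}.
Answer: {p=12, q=50, r=8}

Derivation:
Keep first 6 events (discard last 1):
  after event 1 (t=6: INC p by 15): {p=15}
  after event 2 (t=11: INC r by 5): {p=15, r=5}
  after event 3 (t=12: DEC p by 3): {p=12, r=5}
  after event 4 (t=14: INC q by 5): {p=12, q=5, r=5}
  after event 5 (t=18: SET q = 50): {p=12, q=50, r=5}
  after event 6 (t=20: INC r by 3): {p=12, q=50, r=8}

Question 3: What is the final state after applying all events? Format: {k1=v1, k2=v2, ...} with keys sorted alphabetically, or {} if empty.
Answer: {p=20, q=50, r=8}

Derivation:
  after event 1 (t=6: INC p by 15): {p=15}
  after event 2 (t=11: INC r by 5): {p=15, r=5}
  after event 3 (t=12: DEC p by 3): {p=12, r=5}
  after event 4 (t=14: INC q by 5): {p=12, q=5, r=5}
  after event 5 (t=18: SET q = 50): {p=12, q=50, r=5}
  after event 6 (t=20: INC r by 3): {p=12, q=50, r=8}
  after event 7 (t=29: INC p by 8): {p=20, q=50, r=8}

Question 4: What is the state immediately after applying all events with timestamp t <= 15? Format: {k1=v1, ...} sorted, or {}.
Apply events with t <= 15 (4 events):
  after event 1 (t=6: INC p by 15): {p=15}
  after event 2 (t=11: INC r by 5): {p=15, r=5}
  after event 3 (t=12: DEC p by 3): {p=12, r=5}
  after event 4 (t=14: INC q by 5): {p=12, q=5, r=5}

Answer: {p=12, q=5, r=5}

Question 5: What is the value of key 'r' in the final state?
Answer: 8

Derivation:
Track key 'r' through all 7 events:
  event 1 (t=6: INC p by 15): r unchanged
  event 2 (t=11: INC r by 5): r (absent) -> 5
  event 3 (t=12: DEC p by 3): r unchanged
  event 4 (t=14: INC q by 5): r unchanged
  event 5 (t=18: SET q = 50): r unchanged
  event 6 (t=20: INC r by 3): r 5 -> 8
  event 7 (t=29: INC p by 8): r unchanged
Final: r = 8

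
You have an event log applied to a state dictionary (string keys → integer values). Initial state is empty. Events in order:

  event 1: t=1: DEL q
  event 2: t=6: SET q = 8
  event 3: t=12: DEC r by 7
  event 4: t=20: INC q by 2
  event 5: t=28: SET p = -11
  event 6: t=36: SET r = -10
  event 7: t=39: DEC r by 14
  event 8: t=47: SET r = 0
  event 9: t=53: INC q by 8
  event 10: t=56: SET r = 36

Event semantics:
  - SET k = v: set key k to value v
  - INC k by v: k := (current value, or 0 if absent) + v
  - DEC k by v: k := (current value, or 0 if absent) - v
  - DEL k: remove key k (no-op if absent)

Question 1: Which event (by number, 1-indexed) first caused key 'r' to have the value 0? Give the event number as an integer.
Answer: 8

Derivation:
Looking for first event where r becomes 0:
  event 3: r = -7
  event 4: r = -7
  event 5: r = -7
  event 6: r = -10
  event 7: r = -24
  event 8: r -24 -> 0  <-- first match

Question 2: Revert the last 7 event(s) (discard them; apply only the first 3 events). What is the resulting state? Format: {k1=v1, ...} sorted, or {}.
Answer: {q=8, r=-7}

Derivation:
Keep first 3 events (discard last 7):
  after event 1 (t=1: DEL q): {}
  after event 2 (t=6: SET q = 8): {q=8}
  after event 3 (t=12: DEC r by 7): {q=8, r=-7}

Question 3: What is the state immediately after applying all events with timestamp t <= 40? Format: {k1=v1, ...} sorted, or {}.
Apply events with t <= 40 (7 events):
  after event 1 (t=1: DEL q): {}
  after event 2 (t=6: SET q = 8): {q=8}
  after event 3 (t=12: DEC r by 7): {q=8, r=-7}
  after event 4 (t=20: INC q by 2): {q=10, r=-7}
  after event 5 (t=28: SET p = -11): {p=-11, q=10, r=-7}
  after event 6 (t=36: SET r = -10): {p=-11, q=10, r=-10}
  after event 7 (t=39: DEC r by 14): {p=-11, q=10, r=-24}

Answer: {p=-11, q=10, r=-24}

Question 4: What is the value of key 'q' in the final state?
Answer: 18

Derivation:
Track key 'q' through all 10 events:
  event 1 (t=1: DEL q): q (absent) -> (absent)
  event 2 (t=6: SET q = 8): q (absent) -> 8
  event 3 (t=12: DEC r by 7): q unchanged
  event 4 (t=20: INC q by 2): q 8 -> 10
  event 5 (t=28: SET p = -11): q unchanged
  event 6 (t=36: SET r = -10): q unchanged
  event 7 (t=39: DEC r by 14): q unchanged
  event 8 (t=47: SET r = 0): q unchanged
  event 9 (t=53: INC q by 8): q 10 -> 18
  event 10 (t=56: SET r = 36): q unchanged
Final: q = 18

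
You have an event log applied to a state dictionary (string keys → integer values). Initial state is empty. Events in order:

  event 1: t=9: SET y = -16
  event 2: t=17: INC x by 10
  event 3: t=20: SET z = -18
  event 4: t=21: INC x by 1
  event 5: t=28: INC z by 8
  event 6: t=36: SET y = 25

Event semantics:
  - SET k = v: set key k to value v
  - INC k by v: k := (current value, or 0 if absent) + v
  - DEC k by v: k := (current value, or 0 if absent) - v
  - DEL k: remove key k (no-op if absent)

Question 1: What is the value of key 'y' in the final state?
Answer: 25

Derivation:
Track key 'y' through all 6 events:
  event 1 (t=9: SET y = -16): y (absent) -> -16
  event 2 (t=17: INC x by 10): y unchanged
  event 3 (t=20: SET z = -18): y unchanged
  event 4 (t=21: INC x by 1): y unchanged
  event 5 (t=28: INC z by 8): y unchanged
  event 6 (t=36: SET y = 25): y -16 -> 25
Final: y = 25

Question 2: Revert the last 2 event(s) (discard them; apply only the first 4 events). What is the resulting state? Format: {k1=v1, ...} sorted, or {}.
Keep first 4 events (discard last 2):
  after event 1 (t=9: SET y = -16): {y=-16}
  after event 2 (t=17: INC x by 10): {x=10, y=-16}
  after event 3 (t=20: SET z = -18): {x=10, y=-16, z=-18}
  after event 4 (t=21: INC x by 1): {x=11, y=-16, z=-18}

Answer: {x=11, y=-16, z=-18}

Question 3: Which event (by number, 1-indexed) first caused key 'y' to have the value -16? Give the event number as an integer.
Looking for first event where y becomes -16:
  event 1: y (absent) -> -16  <-- first match

Answer: 1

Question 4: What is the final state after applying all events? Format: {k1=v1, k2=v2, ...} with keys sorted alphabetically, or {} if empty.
Answer: {x=11, y=25, z=-10}

Derivation:
  after event 1 (t=9: SET y = -16): {y=-16}
  after event 2 (t=17: INC x by 10): {x=10, y=-16}
  after event 3 (t=20: SET z = -18): {x=10, y=-16, z=-18}
  after event 4 (t=21: INC x by 1): {x=11, y=-16, z=-18}
  after event 5 (t=28: INC z by 8): {x=11, y=-16, z=-10}
  after event 6 (t=36: SET y = 25): {x=11, y=25, z=-10}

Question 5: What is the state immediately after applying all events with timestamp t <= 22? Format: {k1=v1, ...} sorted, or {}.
Apply events with t <= 22 (4 events):
  after event 1 (t=9: SET y = -16): {y=-16}
  after event 2 (t=17: INC x by 10): {x=10, y=-16}
  after event 3 (t=20: SET z = -18): {x=10, y=-16, z=-18}
  after event 4 (t=21: INC x by 1): {x=11, y=-16, z=-18}

Answer: {x=11, y=-16, z=-18}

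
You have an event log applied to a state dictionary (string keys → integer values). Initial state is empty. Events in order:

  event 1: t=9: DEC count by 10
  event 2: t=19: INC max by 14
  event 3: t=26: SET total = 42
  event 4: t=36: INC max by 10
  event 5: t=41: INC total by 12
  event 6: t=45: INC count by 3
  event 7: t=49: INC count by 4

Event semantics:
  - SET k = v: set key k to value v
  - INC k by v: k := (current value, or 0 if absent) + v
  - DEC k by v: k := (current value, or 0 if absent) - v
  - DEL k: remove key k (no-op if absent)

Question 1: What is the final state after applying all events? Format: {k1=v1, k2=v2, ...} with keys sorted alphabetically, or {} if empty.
  after event 1 (t=9: DEC count by 10): {count=-10}
  after event 2 (t=19: INC max by 14): {count=-10, max=14}
  after event 3 (t=26: SET total = 42): {count=-10, max=14, total=42}
  after event 4 (t=36: INC max by 10): {count=-10, max=24, total=42}
  after event 5 (t=41: INC total by 12): {count=-10, max=24, total=54}
  after event 6 (t=45: INC count by 3): {count=-7, max=24, total=54}
  after event 7 (t=49: INC count by 4): {count=-3, max=24, total=54}

Answer: {count=-3, max=24, total=54}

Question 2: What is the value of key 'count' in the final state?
Answer: -3

Derivation:
Track key 'count' through all 7 events:
  event 1 (t=9: DEC count by 10): count (absent) -> -10
  event 2 (t=19: INC max by 14): count unchanged
  event 3 (t=26: SET total = 42): count unchanged
  event 4 (t=36: INC max by 10): count unchanged
  event 5 (t=41: INC total by 12): count unchanged
  event 6 (t=45: INC count by 3): count -10 -> -7
  event 7 (t=49: INC count by 4): count -7 -> -3
Final: count = -3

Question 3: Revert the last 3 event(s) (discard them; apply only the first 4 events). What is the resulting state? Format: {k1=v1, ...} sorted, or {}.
Keep first 4 events (discard last 3):
  after event 1 (t=9: DEC count by 10): {count=-10}
  after event 2 (t=19: INC max by 14): {count=-10, max=14}
  after event 3 (t=26: SET total = 42): {count=-10, max=14, total=42}
  after event 4 (t=36: INC max by 10): {count=-10, max=24, total=42}

Answer: {count=-10, max=24, total=42}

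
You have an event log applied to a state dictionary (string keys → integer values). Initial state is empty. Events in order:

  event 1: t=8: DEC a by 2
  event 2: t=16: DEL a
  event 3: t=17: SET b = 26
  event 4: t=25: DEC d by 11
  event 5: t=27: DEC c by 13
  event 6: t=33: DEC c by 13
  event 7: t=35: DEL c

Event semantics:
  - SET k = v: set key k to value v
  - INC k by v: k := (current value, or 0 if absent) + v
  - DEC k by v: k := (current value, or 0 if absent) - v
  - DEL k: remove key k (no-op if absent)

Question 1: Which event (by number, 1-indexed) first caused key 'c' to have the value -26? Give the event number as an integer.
Answer: 6

Derivation:
Looking for first event where c becomes -26:
  event 5: c = -13
  event 6: c -13 -> -26  <-- first match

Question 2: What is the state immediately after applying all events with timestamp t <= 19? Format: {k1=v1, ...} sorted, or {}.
Apply events with t <= 19 (3 events):
  after event 1 (t=8: DEC a by 2): {a=-2}
  after event 2 (t=16: DEL a): {}
  after event 3 (t=17: SET b = 26): {b=26}

Answer: {b=26}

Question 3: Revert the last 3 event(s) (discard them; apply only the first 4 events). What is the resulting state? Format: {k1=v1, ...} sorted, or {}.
Answer: {b=26, d=-11}

Derivation:
Keep first 4 events (discard last 3):
  after event 1 (t=8: DEC a by 2): {a=-2}
  after event 2 (t=16: DEL a): {}
  after event 3 (t=17: SET b = 26): {b=26}
  after event 4 (t=25: DEC d by 11): {b=26, d=-11}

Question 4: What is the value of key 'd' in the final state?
Answer: -11

Derivation:
Track key 'd' through all 7 events:
  event 1 (t=8: DEC a by 2): d unchanged
  event 2 (t=16: DEL a): d unchanged
  event 3 (t=17: SET b = 26): d unchanged
  event 4 (t=25: DEC d by 11): d (absent) -> -11
  event 5 (t=27: DEC c by 13): d unchanged
  event 6 (t=33: DEC c by 13): d unchanged
  event 7 (t=35: DEL c): d unchanged
Final: d = -11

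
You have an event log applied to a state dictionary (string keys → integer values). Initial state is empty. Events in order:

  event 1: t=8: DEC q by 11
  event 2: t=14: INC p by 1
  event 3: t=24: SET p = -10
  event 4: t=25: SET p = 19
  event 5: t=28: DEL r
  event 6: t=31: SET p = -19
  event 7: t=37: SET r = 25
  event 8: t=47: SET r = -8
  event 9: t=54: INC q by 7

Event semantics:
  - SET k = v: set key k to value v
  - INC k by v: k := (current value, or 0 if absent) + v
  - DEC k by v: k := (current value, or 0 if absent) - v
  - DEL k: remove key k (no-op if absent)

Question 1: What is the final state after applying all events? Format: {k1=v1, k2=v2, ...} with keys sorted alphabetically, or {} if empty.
  after event 1 (t=8: DEC q by 11): {q=-11}
  after event 2 (t=14: INC p by 1): {p=1, q=-11}
  after event 3 (t=24: SET p = -10): {p=-10, q=-11}
  after event 4 (t=25: SET p = 19): {p=19, q=-11}
  after event 5 (t=28: DEL r): {p=19, q=-11}
  after event 6 (t=31: SET p = -19): {p=-19, q=-11}
  after event 7 (t=37: SET r = 25): {p=-19, q=-11, r=25}
  after event 8 (t=47: SET r = -8): {p=-19, q=-11, r=-8}
  after event 9 (t=54: INC q by 7): {p=-19, q=-4, r=-8}

Answer: {p=-19, q=-4, r=-8}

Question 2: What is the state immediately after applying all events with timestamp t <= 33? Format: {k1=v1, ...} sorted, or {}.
Apply events with t <= 33 (6 events):
  after event 1 (t=8: DEC q by 11): {q=-11}
  after event 2 (t=14: INC p by 1): {p=1, q=-11}
  after event 3 (t=24: SET p = -10): {p=-10, q=-11}
  after event 4 (t=25: SET p = 19): {p=19, q=-11}
  after event 5 (t=28: DEL r): {p=19, q=-11}
  after event 6 (t=31: SET p = -19): {p=-19, q=-11}

Answer: {p=-19, q=-11}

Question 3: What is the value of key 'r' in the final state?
Track key 'r' through all 9 events:
  event 1 (t=8: DEC q by 11): r unchanged
  event 2 (t=14: INC p by 1): r unchanged
  event 3 (t=24: SET p = -10): r unchanged
  event 4 (t=25: SET p = 19): r unchanged
  event 5 (t=28: DEL r): r (absent) -> (absent)
  event 6 (t=31: SET p = -19): r unchanged
  event 7 (t=37: SET r = 25): r (absent) -> 25
  event 8 (t=47: SET r = -8): r 25 -> -8
  event 9 (t=54: INC q by 7): r unchanged
Final: r = -8

Answer: -8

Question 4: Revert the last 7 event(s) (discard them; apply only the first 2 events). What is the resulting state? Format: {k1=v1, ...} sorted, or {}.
Keep first 2 events (discard last 7):
  after event 1 (t=8: DEC q by 11): {q=-11}
  after event 2 (t=14: INC p by 1): {p=1, q=-11}

Answer: {p=1, q=-11}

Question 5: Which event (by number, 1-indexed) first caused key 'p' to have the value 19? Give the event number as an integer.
Answer: 4

Derivation:
Looking for first event where p becomes 19:
  event 2: p = 1
  event 3: p = -10
  event 4: p -10 -> 19  <-- first match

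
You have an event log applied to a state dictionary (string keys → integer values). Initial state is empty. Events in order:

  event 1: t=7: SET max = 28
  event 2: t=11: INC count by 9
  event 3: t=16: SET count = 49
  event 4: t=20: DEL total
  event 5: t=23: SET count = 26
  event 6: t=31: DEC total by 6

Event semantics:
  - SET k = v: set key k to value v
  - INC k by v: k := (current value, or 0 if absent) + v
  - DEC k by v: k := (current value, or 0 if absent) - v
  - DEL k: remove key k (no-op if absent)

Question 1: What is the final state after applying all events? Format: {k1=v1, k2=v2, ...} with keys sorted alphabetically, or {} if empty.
Answer: {count=26, max=28, total=-6}

Derivation:
  after event 1 (t=7: SET max = 28): {max=28}
  after event 2 (t=11: INC count by 9): {count=9, max=28}
  after event 3 (t=16: SET count = 49): {count=49, max=28}
  after event 4 (t=20: DEL total): {count=49, max=28}
  after event 5 (t=23: SET count = 26): {count=26, max=28}
  after event 6 (t=31: DEC total by 6): {count=26, max=28, total=-6}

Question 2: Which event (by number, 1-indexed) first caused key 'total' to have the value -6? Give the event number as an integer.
Answer: 6

Derivation:
Looking for first event where total becomes -6:
  event 6: total (absent) -> -6  <-- first match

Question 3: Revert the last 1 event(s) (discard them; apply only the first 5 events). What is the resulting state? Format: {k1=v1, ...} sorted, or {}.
Answer: {count=26, max=28}

Derivation:
Keep first 5 events (discard last 1):
  after event 1 (t=7: SET max = 28): {max=28}
  after event 2 (t=11: INC count by 9): {count=9, max=28}
  after event 3 (t=16: SET count = 49): {count=49, max=28}
  after event 4 (t=20: DEL total): {count=49, max=28}
  after event 5 (t=23: SET count = 26): {count=26, max=28}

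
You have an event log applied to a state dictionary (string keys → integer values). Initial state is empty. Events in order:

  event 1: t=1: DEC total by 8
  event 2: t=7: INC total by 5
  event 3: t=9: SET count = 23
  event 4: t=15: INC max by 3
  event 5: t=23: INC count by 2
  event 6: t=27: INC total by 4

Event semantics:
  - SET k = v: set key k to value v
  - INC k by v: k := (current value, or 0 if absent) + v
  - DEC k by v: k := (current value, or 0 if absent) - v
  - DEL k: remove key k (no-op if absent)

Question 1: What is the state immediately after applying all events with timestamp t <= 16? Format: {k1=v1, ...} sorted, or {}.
Answer: {count=23, max=3, total=-3}

Derivation:
Apply events with t <= 16 (4 events):
  after event 1 (t=1: DEC total by 8): {total=-8}
  after event 2 (t=7: INC total by 5): {total=-3}
  after event 3 (t=9: SET count = 23): {count=23, total=-3}
  after event 4 (t=15: INC max by 3): {count=23, max=3, total=-3}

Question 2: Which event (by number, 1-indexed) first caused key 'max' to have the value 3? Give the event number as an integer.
Looking for first event where max becomes 3:
  event 4: max (absent) -> 3  <-- first match

Answer: 4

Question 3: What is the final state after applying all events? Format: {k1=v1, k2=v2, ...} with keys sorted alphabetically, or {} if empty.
  after event 1 (t=1: DEC total by 8): {total=-8}
  after event 2 (t=7: INC total by 5): {total=-3}
  after event 3 (t=9: SET count = 23): {count=23, total=-3}
  after event 4 (t=15: INC max by 3): {count=23, max=3, total=-3}
  after event 5 (t=23: INC count by 2): {count=25, max=3, total=-3}
  after event 6 (t=27: INC total by 4): {count=25, max=3, total=1}

Answer: {count=25, max=3, total=1}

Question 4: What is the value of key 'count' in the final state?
Track key 'count' through all 6 events:
  event 1 (t=1: DEC total by 8): count unchanged
  event 2 (t=7: INC total by 5): count unchanged
  event 3 (t=9: SET count = 23): count (absent) -> 23
  event 4 (t=15: INC max by 3): count unchanged
  event 5 (t=23: INC count by 2): count 23 -> 25
  event 6 (t=27: INC total by 4): count unchanged
Final: count = 25

Answer: 25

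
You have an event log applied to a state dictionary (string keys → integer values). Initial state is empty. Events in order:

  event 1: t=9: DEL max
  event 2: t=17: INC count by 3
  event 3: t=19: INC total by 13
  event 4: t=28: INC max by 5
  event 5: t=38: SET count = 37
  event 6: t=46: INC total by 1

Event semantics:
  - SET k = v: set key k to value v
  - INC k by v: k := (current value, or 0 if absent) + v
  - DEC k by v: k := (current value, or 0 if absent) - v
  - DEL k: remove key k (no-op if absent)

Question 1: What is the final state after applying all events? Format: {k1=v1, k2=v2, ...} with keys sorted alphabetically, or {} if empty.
Answer: {count=37, max=5, total=14}

Derivation:
  after event 1 (t=9: DEL max): {}
  after event 2 (t=17: INC count by 3): {count=3}
  after event 3 (t=19: INC total by 13): {count=3, total=13}
  after event 4 (t=28: INC max by 5): {count=3, max=5, total=13}
  after event 5 (t=38: SET count = 37): {count=37, max=5, total=13}
  after event 6 (t=46: INC total by 1): {count=37, max=5, total=14}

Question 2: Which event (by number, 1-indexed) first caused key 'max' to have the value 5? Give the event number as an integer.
Looking for first event where max becomes 5:
  event 4: max (absent) -> 5  <-- first match

Answer: 4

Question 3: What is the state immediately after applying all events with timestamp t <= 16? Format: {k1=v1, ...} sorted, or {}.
Apply events with t <= 16 (1 events):
  after event 1 (t=9: DEL max): {}

Answer: {}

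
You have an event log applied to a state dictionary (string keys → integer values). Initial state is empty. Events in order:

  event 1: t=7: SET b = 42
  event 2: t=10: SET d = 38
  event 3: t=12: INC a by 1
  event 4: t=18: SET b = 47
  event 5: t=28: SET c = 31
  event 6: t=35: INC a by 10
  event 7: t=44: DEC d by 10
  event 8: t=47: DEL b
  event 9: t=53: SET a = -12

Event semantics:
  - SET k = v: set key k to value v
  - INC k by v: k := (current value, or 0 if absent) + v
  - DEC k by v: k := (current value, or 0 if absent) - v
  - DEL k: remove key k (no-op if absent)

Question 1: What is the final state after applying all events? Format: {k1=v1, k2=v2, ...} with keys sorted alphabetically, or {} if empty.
  after event 1 (t=7: SET b = 42): {b=42}
  after event 2 (t=10: SET d = 38): {b=42, d=38}
  after event 3 (t=12: INC a by 1): {a=1, b=42, d=38}
  after event 4 (t=18: SET b = 47): {a=1, b=47, d=38}
  after event 5 (t=28: SET c = 31): {a=1, b=47, c=31, d=38}
  after event 6 (t=35: INC a by 10): {a=11, b=47, c=31, d=38}
  after event 7 (t=44: DEC d by 10): {a=11, b=47, c=31, d=28}
  after event 8 (t=47: DEL b): {a=11, c=31, d=28}
  after event 9 (t=53: SET a = -12): {a=-12, c=31, d=28}

Answer: {a=-12, c=31, d=28}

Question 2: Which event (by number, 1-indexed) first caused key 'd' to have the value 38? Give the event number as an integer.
Looking for first event where d becomes 38:
  event 2: d (absent) -> 38  <-- first match

Answer: 2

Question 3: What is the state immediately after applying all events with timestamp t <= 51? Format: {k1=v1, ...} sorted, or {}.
Answer: {a=11, c=31, d=28}

Derivation:
Apply events with t <= 51 (8 events):
  after event 1 (t=7: SET b = 42): {b=42}
  after event 2 (t=10: SET d = 38): {b=42, d=38}
  after event 3 (t=12: INC a by 1): {a=1, b=42, d=38}
  after event 4 (t=18: SET b = 47): {a=1, b=47, d=38}
  after event 5 (t=28: SET c = 31): {a=1, b=47, c=31, d=38}
  after event 6 (t=35: INC a by 10): {a=11, b=47, c=31, d=38}
  after event 7 (t=44: DEC d by 10): {a=11, b=47, c=31, d=28}
  after event 8 (t=47: DEL b): {a=11, c=31, d=28}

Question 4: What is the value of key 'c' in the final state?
Answer: 31

Derivation:
Track key 'c' through all 9 events:
  event 1 (t=7: SET b = 42): c unchanged
  event 2 (t=10: SET d = 38): c unchanged
  event 3 (t=12: INC a by 1): c unchanged
  event 4 (t=18: SET b = 47): c unchanged
  event 5 (t=28: SET c = 31): c (absent) -> 31
  event 6 (t=35: INC a by 10): c unchanged
  event 7 (t=44: DEC d by 10): c unchanged
  event 8 (t=47: DEL b): c unchanged
  event 9 (t=53: SET a = -12): c unchanged
Final: c = 31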